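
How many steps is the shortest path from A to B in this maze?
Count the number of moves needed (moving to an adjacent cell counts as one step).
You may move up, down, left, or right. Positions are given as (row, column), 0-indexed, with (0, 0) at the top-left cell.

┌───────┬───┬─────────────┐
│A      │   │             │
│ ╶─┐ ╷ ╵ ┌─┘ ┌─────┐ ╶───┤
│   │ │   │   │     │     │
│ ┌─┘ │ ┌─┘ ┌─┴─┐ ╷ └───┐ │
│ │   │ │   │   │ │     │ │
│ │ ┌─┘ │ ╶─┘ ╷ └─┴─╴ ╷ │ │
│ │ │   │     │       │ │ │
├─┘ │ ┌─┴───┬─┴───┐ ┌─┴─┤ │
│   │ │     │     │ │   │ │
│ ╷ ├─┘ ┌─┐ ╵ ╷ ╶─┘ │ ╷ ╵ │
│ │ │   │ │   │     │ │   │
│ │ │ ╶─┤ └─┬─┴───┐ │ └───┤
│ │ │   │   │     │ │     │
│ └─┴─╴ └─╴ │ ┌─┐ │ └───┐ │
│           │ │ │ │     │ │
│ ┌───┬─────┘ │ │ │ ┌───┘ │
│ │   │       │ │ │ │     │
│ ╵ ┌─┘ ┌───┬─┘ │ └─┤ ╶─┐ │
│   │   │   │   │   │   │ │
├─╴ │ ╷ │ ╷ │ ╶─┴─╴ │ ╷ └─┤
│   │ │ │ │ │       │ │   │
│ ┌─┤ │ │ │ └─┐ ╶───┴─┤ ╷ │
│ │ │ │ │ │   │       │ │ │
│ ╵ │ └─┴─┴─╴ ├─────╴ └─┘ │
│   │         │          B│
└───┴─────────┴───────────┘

Using BFS to find shortest path:
Start: (0, 0), End: (12, 12)
Path found:
(0,0) → (0,1) → (0,2) → (1,2) → (2,2) → (2,1) → (3,1) → (4,1) → (4,0) → (5,0) → (6,0) → (7,0) → (7,1) → (7,2) → (7,3) → (6,3) → (6,2) → (5,2) → (5,3) → (4,3) → (4,4) → (4,5) → (5,5) → (5,6) → (4,6) → (4,7) → (5,7) → (5,8) → (5,9) → (4,9) → (3,9) → (3,8) → (3,7) → (2,7) → (2,6) → (3,6) → (3,5) → (3,4) → (2,4) → (2,5) → (1,5) → (1,6) → (0,6) → (0,7) → (0,8) → (0,9) → (0,10) → (1,10) → (1,11) → (1,12) → (2,12) → (3,12) → (4,12) → (5,12) → (5,11) → (4,11) → (4,10) → (5,10) → (6,10) → (6,11) → (6,12) → (7,12) → (8,12) → (8,11) → (8,10) → (9,10) → (9,11) → (10,11) → (10,12) → (11,12) → (12,12)
Number of steps: 70

Solution:

┌───────┬───┬─────────────┐
│A → ↓  │   │↱ → → → ↓    │
│ ╶─┐ ╷ ╵ ┌─┘ ┌─────┐ ╶───┤
│   │↓│   │↱ ↑│     │↳ → ↓│
│ ┌─┘ │ ┌─┘ ┌─┴─┐ ╷ └───┐ │
│ │↓ ↲│ │↱ ↑│↓ ↰│ │     │↓│
│ │ ┌─┘ │ ╶─┘ ╷ └─┴─╴ ╷ │ │
│ │↓│   │↑ ← ↲│↑ ← ↰  │ │↓│
├─┘ │ ┌─┴───┬─┴───┐ ┌─┴─┤ │
│↓ ↲│ │↱ → ↓│↱ ↓  │↑│↓ ↰│↓│
│ ╷ ├─┘ ┌─┐ ╵ ╷ ╶─┘ │ ╷ ╵ │
│↓│ │↱ ↑│ │↳ ↑│↳ → ↑│↓│↑ ↲│
│ │ │ ╶─┤ └─┬─┴───┐ │ └───┤
│↓│ │↑ ↰│   │     │ │↳ → ↓│
│ └─┴─╴ └─╴ │ ┌─┐ │ └───┐ │
│↳ → → ↑    │ │ │ │     │↓│
│ ┌───┬─────┘ │ │ │ ┌───┘ │
│ │   │       │ │ │ │↓ ← ↲│
│ ╵ ┌─┘ ┌───┬─┘ │ └─┤ ╶─┐ │
│   │   │   │   │   │↳ ↓│ │
├─╴ │ ╷ │ ╷ │ ╶─┴─╴ │ ╷ └─┤
│   │ │ │ │ │       │ │↳ ↓│
│ ┌─┤ │ │ │ └─┐ ╶───┴─┤ ╷ │
│ │ │ │ │ │   │       │ │↓│
│ ╵ │ └─┴─┴─╴ ├─────╴ └─┘ │
│   │         │          B│
└───┴─────────┴───────────┘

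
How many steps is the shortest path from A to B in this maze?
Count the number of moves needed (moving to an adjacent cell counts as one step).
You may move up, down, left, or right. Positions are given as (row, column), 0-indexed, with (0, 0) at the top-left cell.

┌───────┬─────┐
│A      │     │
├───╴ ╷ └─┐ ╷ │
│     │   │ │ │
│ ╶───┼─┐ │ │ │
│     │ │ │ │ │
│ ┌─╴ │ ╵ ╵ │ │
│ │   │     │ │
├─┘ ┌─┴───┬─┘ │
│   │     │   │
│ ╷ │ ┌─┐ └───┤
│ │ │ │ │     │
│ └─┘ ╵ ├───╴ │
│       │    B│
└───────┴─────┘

Using BFS to find shortest path:
Start: (0, 0), End: (6, 6)
Path found:
(0,0) → (0,1) → (0,2) → (1,2) → (1,1) → (1,0) → (2,0) → (2,1) → (2,2) → (3,2) → (3,1) → (4,1) → (4,0) → (5,0) → (6,0) → (6,1) → (6,2) → (5,2) → (4,2) → (4,3) → (4,4) → (5,4) → (5,5) → (5,6) → (6,6)
Number of steps: 24

Solution:

┌───────┬─────┐
│A → ↓  │     │
├───╴ ╷ └─┐ ╷ │
│↓ ← ↲│   │ │ │
│ ╶───┼─┐ │ │ │
│↳ → ↓│ │ │ │ │
│ ┌─╴ │ ╵ ╵ │ │
│ │↓ ↲│     │ │
├─┘ ┌─┴───┬─┘ │
│↓ ↲│↱ → ↓│   │
│ ╷ │ ┌─┐ └───┤
│↓│ │↑│ │↳ → ↓│
│ └─┘ ╵ ├───╴ │
│↳ → ↑  │    B│
└───────┴─────┘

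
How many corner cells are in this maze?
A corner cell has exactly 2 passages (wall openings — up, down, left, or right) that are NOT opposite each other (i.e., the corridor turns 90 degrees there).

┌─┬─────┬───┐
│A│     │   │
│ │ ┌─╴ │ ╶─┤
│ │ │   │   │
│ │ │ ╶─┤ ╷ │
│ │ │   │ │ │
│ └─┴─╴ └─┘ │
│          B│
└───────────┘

Counting corner cells (2 non-opposite passages):
Total corners: 10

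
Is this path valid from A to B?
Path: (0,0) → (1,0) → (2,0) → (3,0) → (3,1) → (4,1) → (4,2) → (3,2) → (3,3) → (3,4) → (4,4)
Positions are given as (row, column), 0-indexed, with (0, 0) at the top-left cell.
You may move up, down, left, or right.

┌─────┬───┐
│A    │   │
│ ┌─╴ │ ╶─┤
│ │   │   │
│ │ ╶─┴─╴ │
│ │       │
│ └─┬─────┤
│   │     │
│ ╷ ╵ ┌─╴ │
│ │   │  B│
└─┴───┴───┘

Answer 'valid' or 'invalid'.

Checking path validity:
Result: All consecutive moves are passable.

valid

Correct solution:

┌─────┬───┐
│A    │   │
│ ┌─╴ │ ╶─┤
│↓│   │   │
│ │ ╶─┴─╴ │
│↓│       │
│ └─┬─────┤
│↳ ↓│↱ → ↓│
│ ╷ ╵ ┌─╴ │
│ │↳ ↑│  B│
└─┴───┴───┘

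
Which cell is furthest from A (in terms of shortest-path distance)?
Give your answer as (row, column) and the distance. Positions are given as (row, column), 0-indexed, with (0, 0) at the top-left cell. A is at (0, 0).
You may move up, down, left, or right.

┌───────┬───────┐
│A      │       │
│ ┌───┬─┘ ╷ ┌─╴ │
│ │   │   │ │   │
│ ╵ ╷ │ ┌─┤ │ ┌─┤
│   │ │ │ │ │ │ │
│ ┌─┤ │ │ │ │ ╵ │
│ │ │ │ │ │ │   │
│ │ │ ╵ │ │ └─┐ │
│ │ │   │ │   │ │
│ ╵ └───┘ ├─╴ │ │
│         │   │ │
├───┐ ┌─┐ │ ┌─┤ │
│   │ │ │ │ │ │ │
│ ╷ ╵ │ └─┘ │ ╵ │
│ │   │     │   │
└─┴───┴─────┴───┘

Computing BFS distances from A to all cells:
Furthest cell: (6, 6)
Distance: 28 steps

Path from A to the furthest cell:

┌───────┬───────┐
│A      │↱ → → ↓│
│ ┌───┬─┘ ╷ ┌─╴ │
│↓│↱ ↓│↱ ↑│ │↓ ↲│
│ ╵ ╷ │ ┌─┤ │ ┌─┤
│↳ ↑│↓│↑│ │ │↓│ │
│ ┌─┤ │ │ │ │ ╵ │
│ │ │↓│↑│ │ │↳ ↓│
│ │ │ ╵ │ │ └─┐ │
│ │ │↳ ↑│ │   │↓│
│ ╵ └───┘ ├─╴ │ │
│         │   │↓│
├───┐ ┌─┐ │ ┌─┤ │
│   │ │ │ │ │B│↓│
│ ╷ ╵ │ └─┘ │ ╵ │
│ │   │     │↑ ↲│
└─┴───┴─────┴───┘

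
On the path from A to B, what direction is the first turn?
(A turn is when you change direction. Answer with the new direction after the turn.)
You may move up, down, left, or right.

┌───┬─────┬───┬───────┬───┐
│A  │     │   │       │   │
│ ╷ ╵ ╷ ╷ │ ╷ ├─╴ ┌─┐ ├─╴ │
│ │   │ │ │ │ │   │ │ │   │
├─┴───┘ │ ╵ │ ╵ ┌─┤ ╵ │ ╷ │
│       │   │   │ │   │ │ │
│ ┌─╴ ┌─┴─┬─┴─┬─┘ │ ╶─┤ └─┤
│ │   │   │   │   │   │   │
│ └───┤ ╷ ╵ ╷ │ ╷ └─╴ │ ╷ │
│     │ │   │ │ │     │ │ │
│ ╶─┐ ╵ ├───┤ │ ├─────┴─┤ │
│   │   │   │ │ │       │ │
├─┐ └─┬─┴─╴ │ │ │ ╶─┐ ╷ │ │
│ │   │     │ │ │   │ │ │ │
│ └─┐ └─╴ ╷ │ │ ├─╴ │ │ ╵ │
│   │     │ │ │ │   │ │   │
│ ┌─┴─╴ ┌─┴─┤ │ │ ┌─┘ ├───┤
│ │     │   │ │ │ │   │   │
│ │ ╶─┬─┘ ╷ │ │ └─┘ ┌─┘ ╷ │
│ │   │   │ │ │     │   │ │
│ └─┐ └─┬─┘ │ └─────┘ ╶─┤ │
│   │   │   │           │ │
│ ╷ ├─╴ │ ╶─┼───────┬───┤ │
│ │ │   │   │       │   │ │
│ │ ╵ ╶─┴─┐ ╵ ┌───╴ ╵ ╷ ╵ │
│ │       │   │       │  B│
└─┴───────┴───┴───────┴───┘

Directions: right, down, right, up, right, down, down, left, left, left, down, down, right, right, down, right, up, up, right, down, right, up, right, down, down, down, down, down, down, down, right, right, right, right, up, right, up, right, down, down, down, down
First turn direction: down

Solution:

┌───┬─────┬───┬───────┬───┐
│A ↓│↱ ↓  │   │       │   │
│ ╷ ╵ ╷ ╷ │ ╷ ├─╴ ┌─┐ ├─╴ │
│ │↳ ↑│↓│ │ │ │   │ │ │   │
├─┴───┘ │ ╵ │ ╵ ┌─┤ ╵ │ ╷ │
│↓ ← ← ↲│   │   │ │   │ │ │
│ ┌─╴ ┌─┴─┬─┴─┬─┘ │ ╶─┤ └─┤
│↓│   │↱ ↓│↱ ↓│   │   │   │
│ └───┤ ╷ ╵ ╷ │ ╷ └─╴ │ ╷ │
│↳ → ↓│↑│↳ ↑│↓│ │     │ │ │
│ ╶─┐ ╵ ├───┤ │ ├─────┴─┤ │
│   │↳ ↑│   │↓│ │       │ │
├─┐ └─┬─┴─╴ │ │ │ ╶─┐ ╷ │ │
│ │   │     │↓│ │   │ │ │ │
│ └─┐ └─╴ ╷ │ │ ├─╴ │ │ ╵ │
│   │     │ │↓│ │   │ │   │
│ ┌─┴─╴ ┌─┴─┤ │ │ ┌─┘ ├───┤
│ │     │   │↓│ │ │   │↱ ↓│
│ │ ╶─┬─┘ ╷ │ │ └─┘ ┌─┘ ╷ │
│ │   │   │ │↓│     │↱ ↑│↓│
│ └─┐ └─┬─┘ │ └─────┘ ╶─┤ │
│   │   │   │↳ → → → ↑  │↓│
│ ╷ ├─╴ │ ╶─┼───────┬───┤ │
│ │ │   │   │       │   │↓│
│ │ ╵ ╶─┴─┐ ╵ ┌───╴ ╵ ╷ ╵ │
│ │       │   │       │  B│
└─┴───────┴───┴───────┴───┘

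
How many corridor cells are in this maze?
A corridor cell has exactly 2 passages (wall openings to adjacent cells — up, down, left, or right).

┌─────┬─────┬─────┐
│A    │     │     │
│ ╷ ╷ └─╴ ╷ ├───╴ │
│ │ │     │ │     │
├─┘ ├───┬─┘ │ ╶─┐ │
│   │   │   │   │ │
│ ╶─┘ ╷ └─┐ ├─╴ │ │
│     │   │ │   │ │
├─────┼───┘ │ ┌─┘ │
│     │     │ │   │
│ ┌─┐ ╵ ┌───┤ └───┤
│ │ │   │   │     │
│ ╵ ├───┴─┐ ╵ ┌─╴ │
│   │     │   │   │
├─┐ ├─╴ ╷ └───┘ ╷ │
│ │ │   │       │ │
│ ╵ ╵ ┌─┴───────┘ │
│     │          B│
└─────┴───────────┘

Counting cells with exactly 2 passages:
Total corridor cells: 61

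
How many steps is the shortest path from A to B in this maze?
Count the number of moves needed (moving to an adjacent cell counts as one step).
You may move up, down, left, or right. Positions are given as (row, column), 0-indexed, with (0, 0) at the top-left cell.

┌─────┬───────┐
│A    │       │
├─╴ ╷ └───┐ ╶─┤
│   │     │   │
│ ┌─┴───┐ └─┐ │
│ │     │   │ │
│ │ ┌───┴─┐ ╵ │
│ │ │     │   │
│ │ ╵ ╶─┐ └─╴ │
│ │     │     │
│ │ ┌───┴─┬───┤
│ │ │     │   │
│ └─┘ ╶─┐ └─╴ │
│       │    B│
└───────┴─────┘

Using BFS to find shortest path:
Start: (0, 0), End: (6, 6)
Path found:
(0,0) → (0,1) → (1,1) → (1,0) → (2,0) → (3,0) → (4,0) → (5,0) → (6,0) → (6,1) → (6,2) → (5,2) → (5,3) → (5,4) → (6,4) → (6,5) → (6,6)
Number of steps: 16

Solution:

┌─────┬───────┐
│A ↓  │       │
├─╴ ╷ └───┐ ╶─┤
│↓ ↲│     │   │
│ ┌─┴───┐ └─┐ │
│↓│     │   │ │
│ │ ┌───┴─┐ ╵ │
│↓│ │     │   │
│ │ ╵ ╶─┐ └─╴ │
│↓│     │     │
│ │ ┌───┴─┬───┤
│↓│ │↱ → ↓│   │
│ └─┘ ╶─┐ └─╴ │
│↳ → ↑  │↳ → B│
└───────┴─────┘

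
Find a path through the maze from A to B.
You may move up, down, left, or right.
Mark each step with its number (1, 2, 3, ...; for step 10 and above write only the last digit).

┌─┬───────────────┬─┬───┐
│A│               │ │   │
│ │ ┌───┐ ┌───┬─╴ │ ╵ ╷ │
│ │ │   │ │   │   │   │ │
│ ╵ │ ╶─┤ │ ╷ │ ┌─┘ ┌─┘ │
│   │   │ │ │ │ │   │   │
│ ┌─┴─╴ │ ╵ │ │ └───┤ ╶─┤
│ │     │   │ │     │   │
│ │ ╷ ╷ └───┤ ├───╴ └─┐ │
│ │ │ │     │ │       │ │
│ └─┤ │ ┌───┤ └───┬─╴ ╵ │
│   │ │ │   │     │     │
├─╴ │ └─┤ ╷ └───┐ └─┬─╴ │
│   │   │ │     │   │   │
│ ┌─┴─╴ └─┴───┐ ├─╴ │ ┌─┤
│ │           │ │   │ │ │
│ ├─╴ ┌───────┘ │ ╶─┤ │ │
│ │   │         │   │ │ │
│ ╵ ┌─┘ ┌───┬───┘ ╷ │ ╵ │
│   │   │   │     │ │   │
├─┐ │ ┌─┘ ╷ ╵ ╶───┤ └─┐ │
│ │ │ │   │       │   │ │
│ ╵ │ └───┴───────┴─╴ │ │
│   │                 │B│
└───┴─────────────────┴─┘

Finding the shortest path through the maze:
Path length: 30 steps
Directions: down → down → right → up → up → right → right → right → right → right → right → right → down → left → down → down → right → right → down → right → down → right → down → left → down → down → down → right → down → down

Solution:

┌─┬───────────────┬─┬───┐
│A│5 6 7 8 9 0 1 2│ │   │
│ │ ┌───┐ ┌───┬─╴ │ ╵ ╷ │
│1│4│   │ │   │4 3│   │ │
│ ╵ │ ╶─┤ │ ╷ │ ┌─┘ ┌─┘ │
│2 3│   │ │ │ │5│   │   │
│ ┌─┴─╴ │ ╵ │ │ └───┤ ╶─┤
│ │     │   │ │6 7 8│   │
│ │ ╷ ╷ └───┤ ├───╴ └─┐ │
│ │ │ │     │ │    9 0│ │
│ └─┤ │ ┌───┤ └───┬─╴ ╵ │
│   │ │ │   │     │  1 2│
├─╴ │ └─┤ ╷ └───┐ └─┬─╴ │
│   │   │ │     │   │4 3│
│ ┌─┴─╴ └─┴───┐ ├─╴ │ ┌─┤
│ │           │ │   │5│ │
│ ├─╴ ┌───────┘ │ ╶─┤ │ │
│ │   │         │   │6│ │
│ ╵ ┌─┘ ┌───┬───┘ ╷ │ ╵ │
│   │   │   │     │ │7 8│
├─┐ │ ┌─┘ ╷ ╵ ╶───┤ └─┐ │
│ │ │ │   │       │   │9│
│ ╵ │ └───┴───────┴─╴ │ │
│   │                 │B│
└───┴─────────────────┴─┘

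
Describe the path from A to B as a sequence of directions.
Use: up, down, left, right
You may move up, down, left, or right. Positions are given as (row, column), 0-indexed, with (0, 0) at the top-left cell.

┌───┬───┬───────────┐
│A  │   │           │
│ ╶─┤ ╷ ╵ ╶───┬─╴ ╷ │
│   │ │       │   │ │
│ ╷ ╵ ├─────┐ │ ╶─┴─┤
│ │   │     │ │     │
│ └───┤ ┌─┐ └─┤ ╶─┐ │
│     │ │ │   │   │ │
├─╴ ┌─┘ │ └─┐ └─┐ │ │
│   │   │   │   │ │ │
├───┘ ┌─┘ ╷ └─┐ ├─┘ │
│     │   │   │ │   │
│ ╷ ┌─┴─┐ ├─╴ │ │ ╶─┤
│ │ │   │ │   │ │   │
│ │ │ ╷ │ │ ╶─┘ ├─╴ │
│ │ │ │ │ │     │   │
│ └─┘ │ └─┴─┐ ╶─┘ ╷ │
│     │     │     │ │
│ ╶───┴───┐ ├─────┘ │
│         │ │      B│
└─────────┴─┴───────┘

Finding the path and converting it to directions:
Path through cells: (0,0) → (1,0) → (1,1) → (2,1) → (2,2) → (1,2) → (0,2) → (0,3) → (1,3) → (1,4) → (0,4) → (0,5) → (0,6) → (0,7) → (0,8) → (1,8) → (1,7) → (2,7) → (2,8) → (2,9) → (3,9) → (4,9) → (5,9) → (5,8) → (6,8) → (6,9) → (7,9) → (8,9) → (9,9)
Directions: down, right, down, right, up, up, right, down, right, up, right, right, right, right, down, left, down, right, right, down, down, down, left, down, right, down, down, down

Solution:

┌───┬───┬───────────┐
│A  │↱ ↓│↱ → → → ↓  │
│ ╶─┤ ╷ ╵ ╶───┬─╴ ╷ │
│↳ ↓│↑│↳ ↑    │↓ ↲│ │
│ ╷ ╵ ├─────┐ │ ╶─┴─┤
│ │↳ ↑│     │ │↳ → ↓│
│ └───┤ ┌─┐ └─┤ ╶─┐ │
│     │ │ │   │   │↓│
├─╴ ┌─┘ │ └─┐ └─┐ │ │
│   │   │   │   │ │↓│
├───┘ ┌─┘ ╷ └─┐ ├─┘ │
│     │   │   │ │↓ ↲│
│ ╷ ┌─┴─┐ ├─╴ │ │ ╶─┤
│ │ │   │ │   │ │↳ ↓│
│ │ │ ╷ │ │ ╶─┘ ├─╴ │
│ │ │ │ │ │     │  ↓│
│ └─┘ │ └─┴─┐ ╶─┘ ╷ │
│     │     │     │↓│
│ ╶───┴───┐ ├─────┘ │
│         │ │      B│
└─────────┴─┴───────┘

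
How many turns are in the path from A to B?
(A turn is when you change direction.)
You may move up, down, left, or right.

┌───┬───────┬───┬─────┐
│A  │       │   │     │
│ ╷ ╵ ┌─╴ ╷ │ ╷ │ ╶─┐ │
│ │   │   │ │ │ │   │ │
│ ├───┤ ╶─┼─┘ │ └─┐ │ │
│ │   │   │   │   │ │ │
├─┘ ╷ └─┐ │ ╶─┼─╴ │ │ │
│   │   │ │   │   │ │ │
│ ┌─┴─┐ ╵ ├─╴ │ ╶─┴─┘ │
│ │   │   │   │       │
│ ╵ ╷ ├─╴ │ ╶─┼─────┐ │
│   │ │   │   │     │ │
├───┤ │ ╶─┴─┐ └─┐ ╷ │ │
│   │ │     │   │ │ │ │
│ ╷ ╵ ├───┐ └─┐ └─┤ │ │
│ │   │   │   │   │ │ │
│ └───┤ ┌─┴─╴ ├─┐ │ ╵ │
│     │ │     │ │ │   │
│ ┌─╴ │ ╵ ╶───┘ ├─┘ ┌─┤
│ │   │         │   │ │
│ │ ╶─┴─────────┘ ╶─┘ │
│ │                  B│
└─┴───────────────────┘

Directions: right, down, right, up, right, right, down, left, down, right, down, down, left, up, left, up, left, down, left, down, down, right, up, right, down, down, down, left, up, left, down, down, right, right, down, left, down, right, right, right, right, right, right, right, right, right
Number of turns: 30

Solution:

┌───┬───────┬───┬─────┐
│A ↓│↱ → ↓  │   │     │
│ ╷ ╵ ┌─╴ ╷ │ ╷ │ ╶─┐ │
│ │↳ ↑│↓ ↲│ │ │ │   │ │
│ ├───┤ ╶─┼─┘ │ └─┐ │ │
│ │↓ ↰│↳ ↓│   │   │ │ │
├─┘ ╷ └─┐ │ ╶─┼─╴ │ │ │
│↓ ↲│↑ ↰│↓│   │   │ │ │
│ ┌─┴─┐ ╵ ├─╴ │ ╶─┴─┘ │
│↓│↱ ↓│↑ ↲│   │       │
│ ╵ ╷ ├─╴ │ ╶─┼─────┐ │
│↳ ↑│↓│   │   │     │ │
├───┤ │ ╶─┴─┐ └─┐ ╷ │ │
│↓ ↰│↓│     │   │ │ │ │
│ ╷ ╵ ├───┐ └─┐ └─┤ │ │
│↓│↑ ↲│   │   │   │ │ │
│ └───┤ ┌─┴─╴ ├─┐ │ ╵ │
│↳ → ↓│ │     │ │ │   │
│ ┌─╴ │ ╵ ╶───┘ ├─┘ ┌─┤
│ │↓ ↲│         │   │ │
│ │ ╶─┴─────────┘ ╶─┘ │
│ │↳ → → → → → → → → B│
└─┴───────────────────┘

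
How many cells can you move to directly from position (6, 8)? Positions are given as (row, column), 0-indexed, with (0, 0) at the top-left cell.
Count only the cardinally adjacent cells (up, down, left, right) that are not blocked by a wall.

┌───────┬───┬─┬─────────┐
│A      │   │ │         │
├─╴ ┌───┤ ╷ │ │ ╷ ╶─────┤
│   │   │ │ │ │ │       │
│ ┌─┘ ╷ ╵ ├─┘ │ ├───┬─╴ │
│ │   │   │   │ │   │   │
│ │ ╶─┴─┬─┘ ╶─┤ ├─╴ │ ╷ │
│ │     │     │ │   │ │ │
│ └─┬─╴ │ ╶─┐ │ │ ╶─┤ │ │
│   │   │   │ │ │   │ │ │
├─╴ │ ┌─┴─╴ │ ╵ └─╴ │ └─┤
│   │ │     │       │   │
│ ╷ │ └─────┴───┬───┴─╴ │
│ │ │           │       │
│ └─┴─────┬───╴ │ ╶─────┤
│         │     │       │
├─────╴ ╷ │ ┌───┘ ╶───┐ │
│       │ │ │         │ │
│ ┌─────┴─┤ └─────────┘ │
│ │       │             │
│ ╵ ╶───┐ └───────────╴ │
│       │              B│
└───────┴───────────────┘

Checking passable neighbors of (6, 8):
Neighbors: (7, 8), (6, 9)
Count: 2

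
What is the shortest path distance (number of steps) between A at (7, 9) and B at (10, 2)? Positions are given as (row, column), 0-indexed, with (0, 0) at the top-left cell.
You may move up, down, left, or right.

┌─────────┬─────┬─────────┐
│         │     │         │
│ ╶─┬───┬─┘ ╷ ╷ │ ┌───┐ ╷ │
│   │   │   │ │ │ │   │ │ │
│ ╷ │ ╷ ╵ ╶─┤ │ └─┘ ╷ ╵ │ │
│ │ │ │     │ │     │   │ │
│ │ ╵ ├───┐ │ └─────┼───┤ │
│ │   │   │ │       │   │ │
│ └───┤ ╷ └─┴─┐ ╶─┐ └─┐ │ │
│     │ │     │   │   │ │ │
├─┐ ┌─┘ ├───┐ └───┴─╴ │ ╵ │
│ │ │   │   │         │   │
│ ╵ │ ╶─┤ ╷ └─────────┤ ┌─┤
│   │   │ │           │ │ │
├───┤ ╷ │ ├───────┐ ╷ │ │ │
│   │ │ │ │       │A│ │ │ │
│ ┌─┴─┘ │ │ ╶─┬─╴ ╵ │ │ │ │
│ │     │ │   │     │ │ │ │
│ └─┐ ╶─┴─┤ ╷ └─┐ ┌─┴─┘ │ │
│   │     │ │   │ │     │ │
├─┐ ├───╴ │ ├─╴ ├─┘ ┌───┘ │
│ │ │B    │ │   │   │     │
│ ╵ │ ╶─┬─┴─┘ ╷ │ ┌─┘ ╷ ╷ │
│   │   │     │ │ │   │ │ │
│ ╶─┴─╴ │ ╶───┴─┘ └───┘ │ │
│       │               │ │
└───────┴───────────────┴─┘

Finding path from (7, 9) to (10, 2):
Path: (7,9) → (8,9) → (8,8) → (7,8) → (7,7) → (7,6) → (7,5) → (8,5) → (8,6) → (9,6) → (9,7) → (10,7) → (10,6) → (11,6) → (11,5) → (11,4) → (12,4) → (12,5) → (12,6) → (12,7) → (12,8) → (11,8) → (10,8) → (10,9) → (9,9) → (9,10) → (9,11) → (8,11) → (7,11) → (6,11) → (5,11) → (5,12) → (4,12) → (3,12) → (2,12) → (1,12) → (0,12) → (0,11) → (1,11) → (2,11) → (2,10) → (1,10) → (1,9) → (2,9) → (2,8) → (2,7) → (1,7) → (0,7) → (0,6) → (1,6) → (2,6) → (3,6) → (3,7) → (3,8) → (3,9) → (4,9) → (4,10) → (5,10) → (5,9) → (5,8) → (5,7) → (5,6) → (4,6) → (4,5) → (4,4) → (3,4) → (3,3) → (4,3) → (5,3) → (5,2) → (6,2) → (6,3) → (7,3) → (8,3) → (8,2) → (9,2) → (9,3) → (9,4) → (10,4) → (10,3) → (10,2)
Distance: 80 steps

Solution:

┌─────────┬─────┬─────────┐
│         │  ↓ ↰│      ↓ ↰│
│ ╶─┬───┬─┘ ╷ ╷ │ ┌───┐ ╷ │
│   │   │   │↓│↑│ │↓ ↰│↓│↑│
│ ╷ │ ╷ ╵ ╶─┤ │ └─┘ ╷ ╵ │ │
│ │ │ │     │↓│↑ ← ↲│↑ ↲│↑│
│ │ ╵ ├───┐ │ └─────┼───┤ │
│ │   │↓ ↰│ │↳ → → ↓│   │↑│
│ └───┤ ╷ └─┴─┐ ╶─┐ └─┐ │ │
│     │↓│↑ ← ↰│   │↳ ↓│ │↑│
├─┐ ┌─┘ ├───┐ └───┴─╴ │ ╵ │
│ │ │↓ ↲│   │↑ ← ← ← ↲│↱ ↑│
│ ╵ │ ╶─┤ ╷ └─────────┤ ┌─┤
│   │↳ ↓│ │           │↑│ │
├───┤ ╷ │ ├───────┐ ╷ │ │ │
│   │ │↓│ │↓ ← ← ↰│A│ │↑│ │
│ ┌─┴─┘ │ │ ╶─┬─╴ ╵ │ │ │ │
│ │  ↓ ↲│ │↳ ↓│  ↑ ↲│ │↑│ │
│ └─┐ ╶─┴─┤ ╷ └─┐ ┌─┴─┘ │ │
│   │↳ → ↓│ │↳ ↓│ │↱ → ↑│ │
├─┐ ├───╴ │ ├─╴ ├─┘ ┌───┘ │
│ │ │B ← ↲│ │↓ ↲│↱ ↑│     │
│ ╵ │ ╶─┬─┴─┘ ╷ │ ┌─┘ ╷ ╷ │
│   │   │↓ ← ↲│ │↑│   │ │ │
│ ╶─┴─╴ │ ╶───┴─┘ └───┘ │ │
│       │↳ → → → ↑      │ │
└───────┴───────────────┴─┘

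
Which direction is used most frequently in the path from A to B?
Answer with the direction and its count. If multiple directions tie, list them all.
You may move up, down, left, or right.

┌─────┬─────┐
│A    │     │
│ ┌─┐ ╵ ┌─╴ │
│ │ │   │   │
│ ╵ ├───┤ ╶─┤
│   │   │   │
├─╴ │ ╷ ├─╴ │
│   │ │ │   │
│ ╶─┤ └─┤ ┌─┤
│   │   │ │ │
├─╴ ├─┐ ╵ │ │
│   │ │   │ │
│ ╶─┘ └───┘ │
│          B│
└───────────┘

Directions: down, down, right, down, left, down, right, down, left, down, right, right, right, right, right
Counts: {'down': 6, 'right': 7, 'left': 2}
Most common: right (7 times)

Solution:

┌─────┬─────┐
│A    │     │
│ ┌─┐ ╵ ┌─╴ │
│↓│ │   │   │
│ ╵ ├───┤ ╶─┤
│↳ ↓│   │   │
├─╴ │ ╷ ├─╴ │
│↓ ↲│ │ │   │
│ ╶─┤ └─┤ ┌─┤
│↳ ↓│   │ │ │
├─╴ ├─┐ ╵ │ │
│↓ ↲│ │   │ │
│ ╶─┘ └───┘ │
│↳ → → → → B│
└───────────┘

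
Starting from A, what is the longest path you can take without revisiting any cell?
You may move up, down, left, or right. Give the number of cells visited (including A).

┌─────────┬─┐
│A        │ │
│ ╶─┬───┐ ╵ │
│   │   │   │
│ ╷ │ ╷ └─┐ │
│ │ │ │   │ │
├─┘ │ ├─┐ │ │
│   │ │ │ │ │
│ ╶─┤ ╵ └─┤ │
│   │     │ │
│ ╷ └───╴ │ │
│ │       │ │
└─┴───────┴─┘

Finding longest simple path using DFS:
Start: (0, 0)
Longest path visits 22 cells
Path: A → down → right → down → down → left → down → right → down → right → right → right → up → left → left → up → up → up → right → down → right → down

Solution:

┌─────────┬─┐
│A        │ │
│ ╶─┬───┐ ╵ │
│↳ ↓│↱ ↓│   │
│ ╷ │ ╷ └─┐ │
│ │↓│↑│↳ ↓│ │
├─┘ │ ├─┐ │ │
│↓ ↲│↑│ │B│ │
│ ╶─┤ ╵ └─┤ │
│↳ ↓│↑ ← ↰│ │
│ ╷ └───╴ │ │
│ │↳ → → ↑│ │
└─┴───────┴─┘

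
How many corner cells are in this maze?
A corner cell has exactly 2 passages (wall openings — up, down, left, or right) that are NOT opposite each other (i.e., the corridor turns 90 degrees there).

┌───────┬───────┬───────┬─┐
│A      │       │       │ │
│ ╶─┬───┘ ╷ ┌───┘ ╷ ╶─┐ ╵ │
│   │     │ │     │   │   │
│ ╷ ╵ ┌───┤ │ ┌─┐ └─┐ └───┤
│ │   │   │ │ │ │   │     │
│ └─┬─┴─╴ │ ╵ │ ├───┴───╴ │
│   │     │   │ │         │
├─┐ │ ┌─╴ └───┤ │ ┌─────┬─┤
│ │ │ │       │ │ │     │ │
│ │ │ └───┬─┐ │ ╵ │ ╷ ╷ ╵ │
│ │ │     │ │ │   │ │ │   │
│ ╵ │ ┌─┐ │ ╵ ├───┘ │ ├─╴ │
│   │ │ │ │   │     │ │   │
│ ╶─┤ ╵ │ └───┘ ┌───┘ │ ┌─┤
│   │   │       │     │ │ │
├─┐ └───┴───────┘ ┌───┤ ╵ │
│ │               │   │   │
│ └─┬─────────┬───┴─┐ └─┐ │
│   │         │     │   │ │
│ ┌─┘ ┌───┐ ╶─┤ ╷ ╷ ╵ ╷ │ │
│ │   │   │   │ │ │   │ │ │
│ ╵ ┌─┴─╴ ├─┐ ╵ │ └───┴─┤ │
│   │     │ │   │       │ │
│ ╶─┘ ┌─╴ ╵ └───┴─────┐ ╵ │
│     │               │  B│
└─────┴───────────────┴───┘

Counting corner cells (2 non-opposite passages):
Total corners: 72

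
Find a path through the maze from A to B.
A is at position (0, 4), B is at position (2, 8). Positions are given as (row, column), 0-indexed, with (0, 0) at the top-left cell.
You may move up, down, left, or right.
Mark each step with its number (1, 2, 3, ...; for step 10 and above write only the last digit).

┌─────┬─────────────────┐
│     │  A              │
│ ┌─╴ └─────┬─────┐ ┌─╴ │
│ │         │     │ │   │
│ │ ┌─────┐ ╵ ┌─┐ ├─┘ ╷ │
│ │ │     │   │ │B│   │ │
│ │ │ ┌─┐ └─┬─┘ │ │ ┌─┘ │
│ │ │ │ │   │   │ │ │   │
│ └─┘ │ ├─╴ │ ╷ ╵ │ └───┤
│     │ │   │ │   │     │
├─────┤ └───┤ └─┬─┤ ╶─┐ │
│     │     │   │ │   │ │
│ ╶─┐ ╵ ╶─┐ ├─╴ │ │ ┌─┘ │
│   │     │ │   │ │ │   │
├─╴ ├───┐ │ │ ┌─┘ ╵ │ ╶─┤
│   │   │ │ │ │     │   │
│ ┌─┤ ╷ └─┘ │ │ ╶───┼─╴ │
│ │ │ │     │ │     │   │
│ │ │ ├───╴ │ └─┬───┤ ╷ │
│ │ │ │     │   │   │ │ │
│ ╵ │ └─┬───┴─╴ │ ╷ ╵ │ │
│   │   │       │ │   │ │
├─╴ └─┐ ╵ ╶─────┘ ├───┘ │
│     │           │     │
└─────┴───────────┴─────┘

Finding the shortest path from (0, 4) to (2, 8):
Path length: 52 steps
Directions: right → right → right → right → right → right → right → down → left → down → left → down → down → right → right → down → down → left → down → right → down → left → down → down → left → up → left → down → down → left → left → left → left → up → right → right → right → up → left → up → up → up → right → up → left → up → up → right → down → right → up → up

Solution:

┌─────┬─────────────────┐
│     │  A 1 2 3 4 5 6 7│
│ ┌─╴ └─────┬─────┐ ┌─╴ │
│ │         │     │ │9 8│
│ │ ┌─────┐ ╵ ┌─┐ ├─┘ ╷ │
│ │ │     │   │ │B│1 0│ │
│ │ │ ┌─┐ └─┬─┘ │ │ ┌─┘ │
│ │ │ │ │   │7 8│1│2│   │
│ └─┘ │ ├─╴ │ ╷ ╵ │ └───┤
│     │ │   │6│9 0│3 4 5│
├─────┤ └───┤ └─┬─┤ ╶─┐ │
│     │     │5 4│ │   │6│
│ ╶─┐ ╵ ╶─┐ ├─╴ │ │ ┌─┘ │
│   │     │ │2 3│ │ │8 7│
├─╴ ├───┐ │ │ ┌─┘ ╵ │ ╶─┤
│   │   │ │ │1│     │9 0│
│ ┌─┤ ╷ └─┘ │ │ ╶───┼─╴ │
│ │ │ │     │0│     │2 1│
│ │ │ ├───╴ │ └─┬───┤ ╷ │
│ │ │ │     │9 8│7 6│3│ │
│ ╵ │ └─┬───┴─╴ │ ╷ ╵ │ │
│   │   │4 5 6 7│8│5 4│ │
├─╴ └─┐ ╵ ╶─────┘ ├───┘ │
│     │  3 2 1 0 9│     │
└─────┴───────────┴─────┘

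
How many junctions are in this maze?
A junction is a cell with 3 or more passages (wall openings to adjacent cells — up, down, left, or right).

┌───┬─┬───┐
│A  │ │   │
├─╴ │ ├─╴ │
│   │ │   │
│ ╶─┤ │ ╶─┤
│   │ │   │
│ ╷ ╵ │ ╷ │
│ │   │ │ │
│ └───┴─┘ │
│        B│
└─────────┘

Checking each cell for number of passages:

Junctions found (3+ passages):
  (2, 0): 3 passages
  (2, 3): 3 passages
Total junctions: 2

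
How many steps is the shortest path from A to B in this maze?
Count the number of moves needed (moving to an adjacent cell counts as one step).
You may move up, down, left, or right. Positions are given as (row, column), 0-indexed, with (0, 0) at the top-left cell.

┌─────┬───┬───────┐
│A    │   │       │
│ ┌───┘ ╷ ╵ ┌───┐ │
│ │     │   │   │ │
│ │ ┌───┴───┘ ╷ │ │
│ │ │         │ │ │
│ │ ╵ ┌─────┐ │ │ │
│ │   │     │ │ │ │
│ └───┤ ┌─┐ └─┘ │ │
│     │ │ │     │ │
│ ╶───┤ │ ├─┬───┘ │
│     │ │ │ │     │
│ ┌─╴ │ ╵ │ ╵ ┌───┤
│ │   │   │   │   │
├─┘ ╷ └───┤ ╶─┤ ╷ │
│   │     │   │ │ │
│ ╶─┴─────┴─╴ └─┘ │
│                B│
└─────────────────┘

Using BFS to find shortest path:
Start: (0, 0), End: (8, 8)
Path found:
(0,0) → (1,0) → (2,0) → (3,0) → (4,0) → (5,0) → (5,1) → (5,2) → (6,2) → (6,1) → (7,1) → (7,0) → (8,0) → (8,1) → (8,2) → (8,3) → (8,4) → (8,5) → (8,6) → (8,7) → (8,8)
Number of steps: 20

Solution:

┌─────┬───┬───────┐
│A    │   │       │
│ ┌───┘ ╷ ╵ ┌───┐ │
│↓│     │   │   │ │
│ │ ┌───┴───┘ ╷ │ │
│↓│ │         │ │ │
│ │ ╵ ┌─────┐ │ │ │
│↓│   │     │ │ │ │
│ └───┤ ┌─┐ └─┘ │ │
│↓    │ │ │     │ │
│ ╶───┤ │ ├─┬───┘ │
│↳ → ↓│ │ │ │     │
│ ┌─╴ │ ╵ │ ╵ ┌───┤
│ │↓ ↲│   │   │   │
├─┘ ╷ └───┤ ╶─┤ ╷ │
│↓ ↲│     │   │ │ │
│ ╶─┴─────┴─╴ └─┘ │
│↳ → → → → → → → B│
└─────────────────┘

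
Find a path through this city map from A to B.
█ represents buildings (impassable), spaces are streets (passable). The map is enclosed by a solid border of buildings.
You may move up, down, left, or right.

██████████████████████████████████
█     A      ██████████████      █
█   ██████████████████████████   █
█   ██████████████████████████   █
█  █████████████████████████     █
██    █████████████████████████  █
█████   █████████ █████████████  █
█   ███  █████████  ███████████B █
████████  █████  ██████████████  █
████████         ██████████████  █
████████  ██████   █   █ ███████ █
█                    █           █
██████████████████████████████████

Finding the shortest path from A to B:
Movement: cardinal only
Path length: 51 steps
Directions: left → left → left → down → down → left → down → down → right → right → right → down → right → right → down → right → down → down → down → down → right → right → right → right → right → right → right → right → right → right → right → right → up → right → right → down → right → right → right → right → right → right → right → right → right → right → up → up → up → up → left

Solution:

██████████████████████████████████
█  ↓←←A      ██████████████      █
█  ↓██████████████████████████   █
█ ↓↲██████████████████████████   █
█ ↓█████████████████████████     █
██↳→→↓█████████████████████████  █
█████↳→↓█████████ █████████████  █
█   ███↳↓█████████  ███████████B↰█
████████↓ █████  ██████████████ ↑█
████████↓        ██████████████ ↑█
████████↓ ██████   █↱→↓█ ███████↑█
█       ↳→→→→→→→→→→→↑█↳→→→→→→→→→↑█
██████████████████████████████████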